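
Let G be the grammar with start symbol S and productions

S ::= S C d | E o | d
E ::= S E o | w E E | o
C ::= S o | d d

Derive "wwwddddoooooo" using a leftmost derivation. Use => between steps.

S => Eo => wEEo => wwEEEo => wwwEEEEo => wwwSEoEEEo => wwwSCdEoEEEo => wwwdCdEoEEEo => wwwddddEoEEEo => wwwddddooEEEo => wwwddddoooEEo => wwwddddooooEo => wwwddddoooooo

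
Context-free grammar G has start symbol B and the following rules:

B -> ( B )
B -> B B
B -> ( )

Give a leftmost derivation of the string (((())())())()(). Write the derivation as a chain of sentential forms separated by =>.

B => BB   [B -> B B]
BB => BBB   [B -> B B]
BBB => (B)BB   [B -> ( B )]
(B)BB => (BB)BB   [B -> B B]
(BB)BB => ((B)B)BB   [B -> ( B )]
((B)B)BB => ((BB)B)BB   [B -> B B]
((BB)B)BB => (((B)B)B)BB   [B -> ( B )]
(((B)B)B)BB => (((())B)B)BB   [B -> ( )]
(((())B)B)BB => (((())())B)BB   [B -> ( )]
(((())())B)BB => (((())())())BB   [B -> ( )]
(((())())())BB => (((())())())()B   [B -> ( )]
(((())())())()B => (((())())())()()   [B -> ( )]

B => BB => BBB => (B)BB => (BB)BB => ((B)B)BB => ((BB)B)BB => (((B)B)B)BB => (((())B)B)BB => (((())())B)BB => (((())())())BB => (((())())())()B => (((())())())()()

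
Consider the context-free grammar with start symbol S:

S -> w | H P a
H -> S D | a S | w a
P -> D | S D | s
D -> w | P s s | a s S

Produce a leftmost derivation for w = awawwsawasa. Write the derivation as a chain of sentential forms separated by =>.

S => HPa => aSPa => aHPaPa => awaPaPa => awaSDaPa => awaHPaDaPa => awaSDPaDaPa => awawDPaDaPa => awawwPaDaPa => awawwsaDaPa => awawwsawaPa => awawwsawasa

S => HPa   [S -> H P a]
HPa => aSPa   [H -> a S]
aSPa => aHPaPa   [S -> H P a]
aHPaPa => awaPaPa   [H -> w a]
awaPaPa => awaSDaPa   [P -> S D]
awaSDaPa => awaHPaDaPa   [S -> H P a]
awaHPaDaPa => awaSDPaDaPa   [H -> S D]
awaSDPaDaPa => awawDPaDaPa   [S -> w]
awawDPaDaPa => awawwPaDaPa   [D -> w]
awawwPaDaPa => awawwsaDaPa   [P -> s]
awawwsaDaPa => awawwsawaPa   [D -> w]
awawwsawaPa => awawwsawasa   [P -> s]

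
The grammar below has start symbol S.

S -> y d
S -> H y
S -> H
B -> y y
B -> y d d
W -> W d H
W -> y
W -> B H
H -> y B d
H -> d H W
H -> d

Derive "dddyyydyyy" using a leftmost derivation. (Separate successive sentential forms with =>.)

S => H   [S -> H]
H => dHW   [H -> d H W]
dHW => ddHWW   [H -> d H W]
ddHWW => dddHWWW   [H -> d H W]
dddHWWW => dddyBdWWW   [H -> y B d]
dddyBdWWW => dddyyydWWW   [B -> y y]
dddyyydWWW => dddyyydyWW   [W -> y]
dddyyydyWW => dddyyydyyW   [W -> y]
dddyyydyyW => dddyyydyyy   [W -> y]

S => H => dHW => ddHWW => dddHWWW => dddyBdWWW => dddyyydWWW => dddyyydyWW => dddyyydyyW => dddyyydyyy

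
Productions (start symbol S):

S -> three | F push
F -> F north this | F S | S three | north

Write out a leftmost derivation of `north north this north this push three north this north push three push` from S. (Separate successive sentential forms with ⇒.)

S ⇒ F push ⇒ F S push ⇒ F S S push ⇒ F north this S S push ⇒ S three north this S S push ⇒ F push three north this S S push ⇒ F north this push three north this S S push ⇒ F north this north this push three north this S S push ⇒ north north this north this push three north this S S push ⇒ north north this north this push three north this F push S push ⇒ north north this north this push three north this north push S push ⇒ north north this north this push three north this north push three push

S ⇒ F push   [S -> F push]
F push ⇒ F S push   [F -> F S]
F S push ⇒ F S S push   [F -> F S]
F S S push ⇒ F north this S S push   [F -> F north this]
F north this S S push ⇒ S three north this S S push   [F -> S three]
S three north this S S push ⇒ F push three north this S S push   [S -> F push]
F push three north this S S push ⇒ F north this push three north this S S push   [F -> F north this]
F north this push three north this S S push ⇒ F north this north this push three north this S S push   [F -> F north this]
F north this north this push three north this S S push ⇒ north north this north this push three north this S S push   [F -> north]
north north this north this push three north this S S push ⇒ north north this north this push three north this F push S push   [S -> F push]
north north this north this push three north this F push S push ⇒ north north this north this push three north this north push S push   [F -> north]
north north this north this push three north this north push S push ⇒ north north this north this push three north this north push three push   [S -> three]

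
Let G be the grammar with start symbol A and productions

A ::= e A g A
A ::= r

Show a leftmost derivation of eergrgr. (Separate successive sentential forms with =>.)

A => eAgA   [A ::= e A g A]
eAgA => eeAgAgA   [A ::= e A g A]
eeAgAgA => eergAgA   [A ::= r]
eergAgA => eergrgA   [A ::= r]
eergrgA => eergrgr   [A ::= r]

A => eAgA => eeAgAgA => eergAgA => eergrgA => eergrgr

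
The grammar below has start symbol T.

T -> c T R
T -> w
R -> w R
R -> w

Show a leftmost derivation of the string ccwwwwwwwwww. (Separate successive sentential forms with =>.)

T => cTR => ccTRR => ccwRR => ccwwRR => ccwwwRR => ccwwwwR => ccwwwwwR => ccwwwwwwR => ccwwwwwwwR => ccwwwwwwwwR => ccwwwwwwwwwR => ccwwwwwwwwww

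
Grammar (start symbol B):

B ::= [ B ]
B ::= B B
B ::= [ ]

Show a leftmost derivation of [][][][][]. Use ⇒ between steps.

B ⇒ BB   [B ::= B B]
BB ⇒ BBB   [B ::= B B]
BBB ⇒ BBBB   [B ::= B B]
BBBB ⇒ []BBB   [B ::= [ ]]
[]BBB ⇒ [][]BB   [B ::= [ ]]
[][]BB ⇒ [][][]B   [B ::= [ ]]
[][][]B ⇒ [][][]BB   [B ::= B B]
[][][]BB ⇒ [][][][]B   [B ::= [ ]]
[][][][]B ⇒ [][][][][]   [B ::= [ ]]

B⇒BB⇒BBB⇒BBBB⇒[]BBB⇒[][]BB⇒[][][]B⇒[][][]BB⇒[][][][]B⇒[][][][][]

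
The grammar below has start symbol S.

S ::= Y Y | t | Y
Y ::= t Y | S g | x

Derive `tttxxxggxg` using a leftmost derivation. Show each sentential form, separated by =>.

S => YY   [S ::= Y Y]
YY => tYY   [Y ::= t Y]
tYY => ttYY   [Y ::= t Y]
ttYY => tttYY   [Y ::= t Y]
tttYY => tttxY   [Y ::= x]
tttxY => tttxSg   [Y ::= S g]
tttxSg => tttxYYg   [S ::= Y Y]
tttxYYg => tttxSgYg   [Y ::= S g]
tttxSgYg => tttxYYgYg   [S ::= Y Y]
tttxYYgYg => tttxxYgYg   [Y ::= x]
tttxxYgYg => tttxxSggYg   [Y ::= S g]
tttxxSggYg => tttxxYggYg   [S ::= Y]
tttxxYggYg => tttxxxggYg   [Y ::= x]
tttxxxggYg => tttxxxggxg   [Y ::= x]

S=>YY=>tYY=>ttYY=>tttYY=>tttxY=>tttxSg=>tttxYYg=>tttxSgYg=>tttxYYgYg=>tttxxYgYg=>tttxxSggYg=>tttxxYggYg=>tttxxxggYg=>tttxxxggxg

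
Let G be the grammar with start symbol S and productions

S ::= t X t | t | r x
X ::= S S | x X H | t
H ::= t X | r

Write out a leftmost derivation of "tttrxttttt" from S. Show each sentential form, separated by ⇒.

S⇒tXt⇒tSSt⇒ttXtSt⇒ttSStSt⇒tttStSt⇒tttrxtSt⇒tttrxttXtt⇒tttrxttttt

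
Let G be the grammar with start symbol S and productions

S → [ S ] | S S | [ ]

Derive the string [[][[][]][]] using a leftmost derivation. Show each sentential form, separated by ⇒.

S ⇒ [S] ⇒ [SS] ⇒ [[]S] ⇒ [[]SS] ⇒ [[][S]S] ⇒ [[][SS]S] ⇒ [[][[]S]S] ⇒ [[][[][]]S] ⇒ [[][[][]][]]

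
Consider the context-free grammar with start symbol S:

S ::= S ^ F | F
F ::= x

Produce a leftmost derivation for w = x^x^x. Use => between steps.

S=>S^F=>S^F^F=>F^F^F=>x^F^F=>x^x^F=>x^x^x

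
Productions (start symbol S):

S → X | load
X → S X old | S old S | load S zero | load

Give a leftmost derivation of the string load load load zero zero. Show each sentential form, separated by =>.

S => X => load S zero => load X zero => load load S zero zero => load load load zero zero

S => X   [S → X]
X => load S zero   [X → load S zero]
load S zero => load X zero   [S → X]
load X zero => load load S zero zero   [X → load S zero]
load load S zero zero => load load load zero zero   [S → load]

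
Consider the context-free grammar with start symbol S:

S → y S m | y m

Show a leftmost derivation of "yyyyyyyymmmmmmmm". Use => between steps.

S=>ySm=>yySmm=>yyySmmm=>yyyySmmmm=>yyyyySmmmmm=>yyyyyySmmmmmm=>yyyyyyySmmmmmmm=>yyyyyyyymmmmmmmm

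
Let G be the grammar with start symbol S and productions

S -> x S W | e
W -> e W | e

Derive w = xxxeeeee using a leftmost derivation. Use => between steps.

S => xSW   [S -> x S W]
xSW => xxSWW   [S -> x S W]
xxSWW => xxxSWWW   [S -> x S W]
xxxSWWW => xxxeWWW   [S -> e]
xxxeWWW => xxxeeWWW   [W -> e W]
xxxeeWWW => xxxeeeWW   [W -> e]
xxxeeeWW => xxxeeeeW   [W -> e]
xxxeeeeW => xxxeeeee   [W -> e]

S=>xSW=>xxSWW=>xxxSWWW=>xxxeWWW=>xxxeeWWW=>xxxeeeWW=>xxxeeeeW=>xxxeeeee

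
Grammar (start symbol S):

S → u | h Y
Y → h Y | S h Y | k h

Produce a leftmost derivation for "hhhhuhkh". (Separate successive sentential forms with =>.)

S => hY => hhY => hhhY => hhhhY => hhhhShY => hhhhuhY => hhhhuhkh

S => hY   [S → h Y]
hY => hhY   [Y → h Y]
hhY => hhhY   [Y → h Y]
hhhY => hhhhY   [Y → h Y]
hhhhY => hhhhShY   [Y → S h Y]
hhhhShY => hhhhuhY   [S → u]
hhhhuhY => hhhhuhkh   [Y → k h]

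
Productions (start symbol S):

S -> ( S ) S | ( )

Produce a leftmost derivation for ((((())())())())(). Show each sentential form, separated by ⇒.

S ⇒ (S)S ⇒ ((S)S)S ⇒ (((S)S)S)S ⇒ ((((S)S)S)S)S ⇒ ((((())S)S)S)S ⇒ ((((())())S)S)S ⇒ ((((())())())S)S ⇒ ((((())())())())S ⇒ ((((())())())())()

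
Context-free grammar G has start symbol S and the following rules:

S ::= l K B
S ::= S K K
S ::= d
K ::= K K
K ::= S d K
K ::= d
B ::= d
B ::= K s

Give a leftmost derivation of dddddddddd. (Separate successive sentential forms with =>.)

S => SKK => dKK => dKKK => dSdKKK => dSKKdKKK => dSKKKKdKKK => ddKKKKdKKK => dddKKKdKKK => ddddKKdKKK => dddddKdKKK => dddddddKKK => ddddddddKK => dddddddddK => dddddddddd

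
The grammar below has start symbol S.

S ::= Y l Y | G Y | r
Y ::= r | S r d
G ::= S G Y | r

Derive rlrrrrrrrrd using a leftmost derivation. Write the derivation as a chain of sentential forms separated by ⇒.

S ⇒ YlY   [S ::= Y l Y]
YlY ⇒ rlY   [Y ::= r]
rlY ⇒ rlSrd   [Y ::= S r d]
rlSrd ⇒ rlGYrd   [S ::= G Y]
rlGYrd ⇒ rlSGYYrd   [G ::= S G Y]
rlSGYYrd ⇒ rlGYGYYrd   [S ::= G Y]
rlGYGYYrd ⇒ rlSGYYGYYrd   [G ::= S G Y]
rlSGYYGYYrd ⇒ rlrGYYGYYrd   [S ::= r]
rlrGYYGYYrd ⇒ rlrrYYGYYrd   [G ::= r]
rlrrYYGYYrd ⇒ rlrrrYGYYrd   [Y ::= r]
rlrrrYGYYrd ⇒ rlrrrrGYYrd   [Y ::= r]
rlrrrrGYYrd ⇒ rlrrrrrYYrd   [G ::= r]
rlrrrrrYYrd ⇒ rlrrrrrrYrd   [Y ::= r]
rlrrrrrrYrd ⇒ rlrrrrrrrrd   [Y ::= r]

S ⇒ YlY ⇒ rlY ⇒ rlSrd ⇒ rlGYrd ⇒ rlSGYYrd ⇒ rlGYGYYrd ⇒ rlSGYYGYYrd ⇒ rlrGYYGYYrd ⇒ rlrrYYGYYrd ⇒ rlrrrYGYYrd ⇒ rlrrrrGYYrd ⇒ rlrrrrrYYrd ⇒ rlrrrrrrYrd ⇒ rlrrrrrrrrd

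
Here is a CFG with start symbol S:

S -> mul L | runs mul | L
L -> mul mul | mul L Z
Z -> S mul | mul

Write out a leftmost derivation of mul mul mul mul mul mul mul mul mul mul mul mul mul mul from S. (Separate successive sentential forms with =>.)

S => mul L   [S -> mul L]
mul L => mul mul L Z   [L -> mul L Z]
mul mul L Z => mul mul mul L Z Z   [L -> mul L Z]
mul mul mul L Z Z => mul mul mul mul L Z Z Z   [L -> mul L Z]
mul mul mul mul L Z Z Z => mul mul mul mul mul L Z Z Z Z   [L -> mul L Z]
mul mul mul mul mul L Z Z Z Z => mul mul mul mul mul mul mul Z Z Z Z   [L -> mul mul]
mul mul mul mul mul mul mul Z Z Z Z => mul mul mul mul mul mul mul S mul Z Z Z   [Z -> S mul]
mul mul mul mul mul mul mul S mul Z Z Z => mul mul mul mul mul mul mul mul L mul Z Z Z   [S -> mul L]
mul mul mul mul mul mul mul mul L mul Z Z Z => mul mul mul mul mul mul mul mul mul mul mul Z Z Z   [L -> mul mul]
mul mul mul mul mul mul mul mul mul mul mul Z Z Z => mul mul mul mul mul mul mul mul mul mul mul mul Z Z   [Z -> mul]
mul mul mul mul mul mul mul mul mul mul mul mul Z Z => mul mul mul mul mul mul mul mul mul mul mul mul mul Z   [Z -> mul]
mul mul mul mul mul mul mul mul mul mul mul mul mul Z => mul mul mul mul mul mul mul mul mul mul mul mul mul mul   [Z -> mul]

S => mul L => mul mul L Z => mul mul mul L Z Z => mul mul mul mul L Z Z Z => mul mul mul mul mul L Z Z Z Z => mul mul mul mul mul mul mul Z Z Z Z => mul mul mul mul mul mul mul S mul Z Z Z => mul mul mul mul mul mul mul mul L mul Z Z Z => mul mul mul mul mul mul mul mul mul mul mul Z Z Z => mul mul mul mul mul mul mul mul mul mul mul mul Z Z => mul mul mul mul mul mul mul mul mul mul mul mul mul Z => mul mul mul mul mul mul mul mul mul mul mul mul mul mul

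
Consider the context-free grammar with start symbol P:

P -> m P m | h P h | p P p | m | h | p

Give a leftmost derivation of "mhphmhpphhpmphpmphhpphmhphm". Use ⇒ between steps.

P ⇒ mPm   [P -> m P m]
mPm ⇒ mhPhm   [P -> h P h]
mhPhm ⇒ mhpPphm   [P -> p P p]
mhpPphm ⇒ mhphPhphm   [P -> h P h]
mhphPhphm ⇒ mhphmPmhphm   [P -> m P m]
mhphmPmhphm ⇒ mhphmhPhmhphm   [P -> h P h]
mhphmhPhmhphm ⇒ mhphmhpPphmhphm   [P -> p P p]
mhphmhpPphmhphm ⇒ mhphmhppPpphmhphm   [P -> p P p]
mhphmhppPpphmhphm ⇒ mhphmhpphPhpphmhphm   [P -> h P h]
mhphmhpphPhpphmhphm ⇒ mhphmhpphhPhhpphmhphm   [P -> h P h]
mhphmhpphhPhhpphmhphm ⇒ mhphmhpphhpPphhpphmhphm   [P -> p P p]
mhphmhpphhpPphhpphmhphm ⇒ mhphmhpphhpmPmphhpphmhphm   [P -> m P m]
mhphmhpphhpmPmphhpphmhphm ⇒ mhphmhpphhpmpPpmphhpphmhphm   [P -> p P p]
mhphmhpphhpmpPpmphhpphmhphm ⇒ mhphmhpphhpmphpmphhpphmhphm   [P -> h]

P ⇒ mPm ⇒ mhPhm ⇒ mhpPphm ⇒ mhphPhphm ⇒ mhphmPmhphm ⇒ mhphmhPhmhphm ⇒ mhphmhpPphmhphm ⇒ mhphmhppPpphmhphm ⇒ mhphmhpphPhpphmhphm ⇒ mhphmhpphhPhhpphmhphm ⇒ mhphmhpphhpPphhpphmhphm ⇒ mhphmhpphhpmPmphhpphmhphm ⇒ mhphmhpphhpmpPpmphhpphmhphm ⇒ mhphmhpphhpmphpmphhpphmhphm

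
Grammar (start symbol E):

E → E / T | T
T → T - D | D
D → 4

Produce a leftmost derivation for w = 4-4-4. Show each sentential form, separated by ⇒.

E ⇒ T ⇒ T-D ⇒ T-D-D ⇒ D-D-D ⇒ 4-D-D ⇒ 4-4-D ⇒ 4-4-4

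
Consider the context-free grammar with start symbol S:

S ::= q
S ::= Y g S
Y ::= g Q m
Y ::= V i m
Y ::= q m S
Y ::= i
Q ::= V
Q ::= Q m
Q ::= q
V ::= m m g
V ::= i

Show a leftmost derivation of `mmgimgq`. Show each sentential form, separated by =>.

S => YgS   [S ::= Y g S]
YgS => VimgS   [Y ::= V i m]
VimgS => mmgimgS   [V ::= m m g]
mmgimgS => mmgimgq   [S ::= q]

S => YgS => VimgS => mmgimgS => mmgimgq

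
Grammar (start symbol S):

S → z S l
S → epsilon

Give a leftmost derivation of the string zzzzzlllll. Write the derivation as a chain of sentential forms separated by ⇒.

S ⇒ zSl ⇒ zzSll ⇒ zzzSlll ⇒ zzzzSllll ⇒ zzzzzSlllll ⇒ zzzzzlllll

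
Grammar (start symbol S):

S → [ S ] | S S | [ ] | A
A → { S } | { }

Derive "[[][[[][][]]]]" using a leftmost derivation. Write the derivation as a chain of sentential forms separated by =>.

S => [S]   [S → [ S ]]
[S] => [SS]   [S → S S]
[SS] => [[]S]   [S → [ ]]
[[]S] => [[][S]]   [S → [ S ]]
[[][S]] => [[][[S]]]   [S → [ S ]]
[[][[S]]] => [[][[SS]]]   [S → S S]
[[][[SS]]] => [[][[SSS]]]   [S → S S]
[[][[SSS]]] => [[][[[]SS]]]   [S → [ ]]
[[][[[]SS]]] => [[][[[][]S]]]   [S → [ ]]
[[][[[][]S]]] => [[][[[][][]]]]   [S → [ ]]

S => [S] => [SS] => [[]S] => [[][S]] => [[][[S]]] => [[][[SS]]] => [[][[SSS]]] => [[][[[]SS]]] => [[][[[][]S]]] => [[][[[][][]]]]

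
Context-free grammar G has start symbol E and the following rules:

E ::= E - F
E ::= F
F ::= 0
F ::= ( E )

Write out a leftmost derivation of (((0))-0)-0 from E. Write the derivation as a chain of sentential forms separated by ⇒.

E ⇒ E-F   [E ::= E - F]
E-F ⇒ F-F   [E ::= F]
F-F ⇒ (E)-F   [F ::= ( E )]
(E)-F ⇒ (E-F)-F   [E ::= E - F]
(E-F)-F ⇒ (F-F)-F   [E ::= F]
(F-F)-F ⇒ ((E)-F)-F   [F ::= ( E )]
((E)-F)-F ⇒ ((F)-F)-F   [E ::= F]
((F)-F)-F ⇒ (((E))-F)-F   [F ::= ( E )]
(((E))-F)-F ⇒ (((F))-F)-F   [E ::= F]
(((F))-F)-F ⇒ (((0))-F)-F   [F ::= 0]
(((0))-F)-F ⇒ (((0))-0)-F   [F ::= 0]
(((0))-0)-F ⇒ (((0))-0)-0   [F ::= 0]

E ⇒ E-F ⇒ F-F ⇒ (E)-F ⇒ (E-F)-F ⇒ (F-F)-F ⇒ ((E)-F)-F ⇒ ((F)-F)-F ⇒ (((E))-F)-F ⇒ (((F))-F)-F ⇒ (((0))-F)-F ⇒ (((0))-0)-F ⇒ (((0))-0)-0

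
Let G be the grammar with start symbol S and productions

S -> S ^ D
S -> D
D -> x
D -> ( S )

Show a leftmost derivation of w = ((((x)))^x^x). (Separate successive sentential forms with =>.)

S => D   [S -> D]
D => (S)   [D -> ( S )]
(S) => (S^D)   [S -> S ^ D]
(S^D) => (S^D^D)   [S -> S ^ D]
(S^D^D) => (D^D^D)   [S -> D]
(D^D^D) => ((S)^D^D)   [D -> ( S )]
((S)^D^D) => ((D)^D^D)   [S -> D]
((D)^D^D) => (((S))^D^D)   [D -> ( S )]
(((S))^D^D) => (((D))^D^D)   [S -> D]
(((D))^D^D) => ((((S)))^D^D)   [D -> ( S )]
((((S)))^D^D) => ((((D)))^D^D)   [S -> D]
((((D)))^D^D) => ((((x)))^D^D)   [D -> x]
((((x)))^D^D) => ((((x)))^x^D)   [D -> x]
((((x)))^x^D) => ((((x)))^x^x)   [D -> x]

S => D => (S) => (S^D) => (S^D^D) => (D^D^D) => ((S)^D^D) => ((D)^D^D) => (((S))^D^D) => (((D))^D^D) => ((((S)))^D^D) => ((((D)))^D^D) => ((((x)))^D^D) => ((((x)))^x^D) => ((((x)))^x^x)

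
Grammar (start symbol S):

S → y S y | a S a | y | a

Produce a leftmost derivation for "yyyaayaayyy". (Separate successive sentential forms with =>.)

S => ySy   [S → y S y]
ySy => yySyy   [S → y S y]
yySyy => yyySyyy   [S → y S y]
yyySyyy => yyyaSayyy   [S → a S a]
yyyaSayyy => yyyaaSaayyy   [S → a S a]
yyyaaSaayyy => yyyaayaayyy   [S → y]

S => ySy => yySyy => yyySyyy => yyyaSayyy => yyyaaSaayyy => yyyaayaayyy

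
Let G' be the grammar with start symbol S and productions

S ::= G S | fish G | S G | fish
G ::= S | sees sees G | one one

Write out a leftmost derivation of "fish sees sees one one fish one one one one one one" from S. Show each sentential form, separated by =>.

S => fish G => fish sees sees G => fish sees sees S => fish sees sees S G => fish sees sees S G G => fish sees sees G S G G => fish sees sees one one S G G => fish sees sees one one fish G G G => fish sees sees one one fish one one G G => fish sees sees one one fish one one one one G => fish sees sees one one fish one one one one one one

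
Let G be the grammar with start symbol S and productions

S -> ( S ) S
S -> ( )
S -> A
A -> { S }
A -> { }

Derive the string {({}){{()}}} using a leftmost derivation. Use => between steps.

S=>A=>{S}=>{(S)S}=>{(A)S}=>{({})S}=>{({})A}=>{({}){S}}=>{({}){A}}=>{({}){{S}}}=>{({}){{()}}}

S => A   [S -> A]
A => {S}   [A -> { S }]
{S} => {(S)S}   [S -> ( S ) S]
{(S)S} => {(A)S}   [S -> A]
{(A)S} => {({})S}   [A -> { }]
{({})S} => {({})A}   [S -> A]
{({})A} => {({}){S}}   [A -> { S }]
{({}){S}} => {({}){A}}   [S -> A]
{({}){A}} => {({}){{S}}}   [A -> { S }]
{({}){{S}}} => {({}){{()}}}   [S -> ( )]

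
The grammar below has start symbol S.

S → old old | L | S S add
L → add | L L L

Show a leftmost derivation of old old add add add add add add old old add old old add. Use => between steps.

S => S S add => S S add S add => S S add S add S add => old old S add S add S add => old old L add S add S add => old old L L L add S add S add => old old add L L add S add S add => old old add L L L L add S add S add => old old add add L L L add S add S add => old old add add add L L add S add S add => old old add add add add L add S add S add => old old add add add add add add S add S add => old old add add add add add add old old add S add => old old add add add add add add old old add old old add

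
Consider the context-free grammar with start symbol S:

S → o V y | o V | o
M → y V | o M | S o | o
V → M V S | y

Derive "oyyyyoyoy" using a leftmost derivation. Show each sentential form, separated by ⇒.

S ⇒ oVy ⇒ oMVSy ⇒ oyVVSy ⇒ oyMVSVSy ⇒ oyyVVSVSy ⇒ oyyyVSVSy ⇒ oyyyySVSy ⇒ oyyyyoVSy ⇒ oyyyyoySy ⇒ oyyyyoyoy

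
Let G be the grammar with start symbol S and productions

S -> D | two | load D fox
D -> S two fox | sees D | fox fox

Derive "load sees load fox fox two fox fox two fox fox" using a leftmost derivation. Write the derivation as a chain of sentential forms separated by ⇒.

S ⇒ load D fox ⇒ load sees D fox ⇒ load sees S two fox fox ⇒ load sees load D fox two fox fox ⇒ load sees load S two fox fox two fox fox ⇒ load sees load D two fox fox two fox fox ⇒ load sees load fox fox two fox fox two fox fox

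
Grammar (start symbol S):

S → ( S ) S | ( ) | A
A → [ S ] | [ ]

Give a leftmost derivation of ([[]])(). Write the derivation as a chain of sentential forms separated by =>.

S => (S)S => (A)S => ([S])S => ([A])S => ([[]])S => ([[]])()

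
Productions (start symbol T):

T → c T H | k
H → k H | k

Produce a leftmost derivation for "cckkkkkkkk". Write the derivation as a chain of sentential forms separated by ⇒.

T ⇒ cTH ⇒ ccTHH ⇒ cckHH ⇒ cckkHH ⇒ cckkkHH ⇒ cckkkkHH ⇒ cckkkkkHH ⇒ cckkkkkkH ⇒ cckkkkkkkH ⇒ cckkkkkkkk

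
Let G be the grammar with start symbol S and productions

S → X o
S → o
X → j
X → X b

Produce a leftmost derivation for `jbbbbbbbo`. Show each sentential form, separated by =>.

S => Xo   [S → X o]
Xo => Xbo   [X → X b]
Xbo => Xbbo   [X → X b]
Xbbo => Xbbbo   [X → X b]
Xbbbo => Xbbbbo   [X → X b]
Xbbbbo => Xbbbbbo   [X → X b]
Xbbbbbo => Xbbbbbbo   [X → X b]
Xbbbbbbo => Xbbbbbbbo   [X → X b]
Xbbbbbbbo => jbbbbbbbo   [X → j]

S => Xo => Xbo => Xbbo => Xbbbo => Xbbbbo => Xbbbbbo => Xbbbbbbo => Xbbbbbbbo => jbbbbbbbo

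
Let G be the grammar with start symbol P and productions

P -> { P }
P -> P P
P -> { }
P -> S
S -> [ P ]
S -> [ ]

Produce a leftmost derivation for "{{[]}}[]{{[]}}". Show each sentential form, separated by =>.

P => PP => {P}P => {{P}}P => {{S}}P => {{[]}}P => {{[]}}PP => {{[]}}SP => {{[]}}[]P => {{[]}}[]{P} => {{[]}}[]{{P}} => {{[]}}[]{{S}} => {{[]}}[]{{[]}}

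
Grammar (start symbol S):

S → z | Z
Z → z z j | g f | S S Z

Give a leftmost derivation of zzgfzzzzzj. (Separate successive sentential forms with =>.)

S=>Z=>SSZ=>ZSZ=>SSZSZ=>zSZSZ=>zzZSZ=>zzgfSZ=>zzgfzZ=>zzgfzSSZ=>zzgfzzSZ=>zzgfzzzZ=>zzgfzzzzzj

S => Z   [S → Z]
Z => SSZ   [Z → S S Z]
SSZ => ZSZ   [S → Z]
ZSZ => SSZSZ   [Z → S S Z]
SSZSZ => zSZSZ   [S → z]
zSZSZ => zzZSZ   [S → z]
zzZSZ => zzgfSZ   [Z → g f]
zzgfSZ => zzgfzZ   [S → z]
zzgfzZ => zzgfzSSZ   [Z → S S Z]
zzgfzSSZ => zzgfzzSZ   [S → z]
zzgfzzSZ => zzgfzzzZ   [S → z]
zzgfzzzZ => zzgfzzzzzj   [Z → z z j]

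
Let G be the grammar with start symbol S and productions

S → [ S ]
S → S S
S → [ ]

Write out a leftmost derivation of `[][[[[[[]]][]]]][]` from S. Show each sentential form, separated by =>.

S => SS   [S → S S]
SS => SSS   [S → S S]
SSS => []SS   [S → [ ]]
[]SS => [][S]S   [S → [ S ]]
[][S]S => [][[S]]S   [S → [ S ]]
[][[S]]S => [][[[S]]]S   [S → [ S ]]
[][[[S]]]S => [][[[SS]]]S   [S → S S]
[][[[SS]]]S => [][[[[S]S]]]S   [S → [ S ]]
[][[[[S]S]]]S => [][[[[[S]]S]]]S   [S → [ S ]]
[][[[[[S]]S]]]S => [][[[[[[]]]S]]]S   [S → [ ]]
[][[[[[[]]]S]]]S => [][[[[[[]]][]]]]S   [S → [ ]]
[][[[[[[]]][]]]]S => [][[[[[[]]][]]]][]   [S → [ ]]

S=>SS=>SSS=>[]SS=>[][S]S=>[][[S]]S=>[][[[S]]]S=>[][[[SS]]]S=>[][[[[S]S]]]S=>[][[[[[S]]S]]]S=>[][[[[[[]]]S]]]S=>[][[[[[[]]][]]]]S=>[][[[[[[]]][]]]][]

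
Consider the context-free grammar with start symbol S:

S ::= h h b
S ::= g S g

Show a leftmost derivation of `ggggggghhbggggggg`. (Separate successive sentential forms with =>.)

S => gSg => ggSgg => gggSggg => ggggSgggg => gggggSggggg => ggggggSgggggg => gggggggSggggggg => ggggggghhbggggggg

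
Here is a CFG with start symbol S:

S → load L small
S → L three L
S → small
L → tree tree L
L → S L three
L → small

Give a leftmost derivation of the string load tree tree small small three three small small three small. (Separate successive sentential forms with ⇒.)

S ⇒ load L small   [S → load L small]
load L small ⇒ load tree tree L small   [L → tree tree L]
load tree tree L small ⇒ load tree tree S L three small   [L → S L three]
load tree tree S L three small ⇒ load tree tree L three L L three small   [S → L three L]
load tree tree L three L L three small ⇒ load tree tree S L three three L L three small   [L → S L three]
load tree tree S L three three L L three small ⇒ load tree tree small L three three L L three small   [S → small]
load tree tree small L three three L L three small ⇒ load tree tree small small three three L L three small   [L → small]
load tree tree small small three three L L three small ⇒ load tree tree small small three three small L three small   [L → small]
load tree tree small small three three small L three small ⇒ load tree tree small small three three small small three small   [L → small]

S ⇒ load L small ⇒ load tree tree L small ⇒ load tree tree S L three small ⇒ load tree tree L three L L three small ⇒ load tree tree S L three three L L three small ⇒ load tree tree small L three three L L three small ⇒ load tree tree small small three three L L three small ⇒ load tree tree small small three three small L three small ⇒ load tree tree small small three three small small three small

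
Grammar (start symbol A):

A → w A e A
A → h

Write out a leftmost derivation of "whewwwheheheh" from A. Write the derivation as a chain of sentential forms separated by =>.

A => wAeA => wheA => whewAeA => whewwAeAeA => whewwwAeAeAeA => whewwwheAeAeA => whewwwheheAeA => whewwwheheheA => whewwwheheheh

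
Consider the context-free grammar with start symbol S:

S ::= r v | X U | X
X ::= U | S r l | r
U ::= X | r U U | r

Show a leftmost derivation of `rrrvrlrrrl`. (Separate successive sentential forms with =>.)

S=>XU=>rU=>rX=>rSrl=>rXUrl=>rUUrl=>rrUUUrl=>rrXUUrl=>rrSrlUUrl=>rrrvrlUUrl=>rrrvrlrUrl=>rrrvrlrrrl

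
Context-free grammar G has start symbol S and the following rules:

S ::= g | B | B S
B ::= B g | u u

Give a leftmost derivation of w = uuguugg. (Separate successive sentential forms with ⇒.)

S ⇒ BS   [S ::= B S]
BS ⇒ BgS   [B ::= B g]
BgS ⇒ uugS   [B ::= u u]
uugS ⇒ uugBS   [S ::= B S]
uugBS ⇒ uugBgS   [B ::= B g]
uugBgS ⇒ uuguugS   [B ::= u u]
uuguugS ⇒ uuguugg   [S ::= g]

S ⇒ BS ⇒ BgS ⇒ uugS ⇒ uugBS ⇒ uugBgS ⇒ uuguugS ⇒ uuguugg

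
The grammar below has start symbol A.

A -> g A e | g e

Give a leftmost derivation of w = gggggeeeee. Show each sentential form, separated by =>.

A => gAe => ggAee => gggAeee => ggggAeeee => gggggeeeee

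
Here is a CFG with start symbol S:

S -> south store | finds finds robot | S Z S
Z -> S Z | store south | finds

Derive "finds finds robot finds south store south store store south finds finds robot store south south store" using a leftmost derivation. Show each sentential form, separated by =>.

S => S Z S   [S -> S Z S]
S Z S => S Z S Z S   [S -> S Z S]
S Z S Z S => finds finds robot Z S Z S   [S -> finds finds robot]
finds finds robot Z S Z S => finds finds robot finds S Z S   [Z -> finds]
finds finds robot finds S Z S => finds finds robot finds S Z S Z S   [S -> S Z S]
finds finds robot finds S Z S Z S => finds finds robot finds south store Z S Z S   [S -> south store]
finds finds robot finds south store Z S Z S => finds finds robot finds south store S Z S Z S   [Z -> S Z]
finds finds robot finds south store S Z S Z S => finds finds robot finds south store south store Z S Z S   [S -> south store]
finds finds robot finds south store south store Z S Z S => finds finds robot finds south store south store store south S Z S   [Z -> store south]
finds finds robot finds south store south store store south S Z S => finds finds robot finds south store south store store south finds finds robot Z S   [S -> finds finds robot]
finds finds robot finds south store south store store south finds finds robot Z S => finds finds robot finds south store south store store south finds finds robot store south S   [Z -> store south]
finds finds robot finds south store south store store south finds finds robot store south S => finds finds robot finds south store south store store south finds finds robot store south south store   [S -> south store]

S => S Z S => S Z S Z S => finds finds robot Z S Z S => finds finds robot finds S Z S => finds finds robot finds S Z S Z S => finds finds robot finds south store Z S Z S => finds finds robot finds south store S Z S Z S => finds finds robot finds south store south store Z S Z S => finds finds robot finds south store south store store south S Z S => finds finds robot finds south store south store store south finds finds robot Z S => finds finds robot finds south store south store store south finds finds robot store south S => finds finds robot finds south store south store store south finds finds robot store south south store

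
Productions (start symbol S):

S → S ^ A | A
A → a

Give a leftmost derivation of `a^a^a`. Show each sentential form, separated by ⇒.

S ⇒ S^A ⇒ S^A^A ⇒ A^A^A ⇒ a^A^A ⇒ a^a^A ⇒ a^a^a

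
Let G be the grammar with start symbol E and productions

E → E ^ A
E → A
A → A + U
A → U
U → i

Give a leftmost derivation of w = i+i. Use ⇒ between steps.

E⇒A⇒A+U⇒U+U⇒i+U⇒i+i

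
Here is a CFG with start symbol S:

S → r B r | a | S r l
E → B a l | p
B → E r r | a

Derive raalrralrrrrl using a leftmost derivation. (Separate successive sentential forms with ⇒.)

S ⇒ Srl ⇒ rBrrl ⇒ rErrrrl ⇒ rBalrrrrl ⇒ rErralrrrrl ⇒ rBalrralrrrrl ⇒ raalrralrrrrl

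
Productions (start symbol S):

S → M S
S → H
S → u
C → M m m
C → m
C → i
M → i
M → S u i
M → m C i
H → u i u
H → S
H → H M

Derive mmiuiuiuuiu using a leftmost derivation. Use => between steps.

S => MS   [S → M S]
MS => SuiS   [M → S u i]
SuiS => MSuiS   [S → M S]
MSuiS => mCiSuiS   [M → m C i]
mCiSuiS => mmiSuiS   [C → m]
mmiSuiS => mmiMSuiS   [S → M S]
mmiMSuiS => mmiSuiSuiS   [M → S u i]
mmiSuiSuiS => mmiHuiSuiS   [S → H]
mmiHuiSuiS => mmiHMuiSuiS   [H → H M]
mmiHMuiSuiS => mmiSMuiSuiS   [H → S]
mmiSMuiSuiS => mmiuMuiSuiS   [S → u]
mmiuMuiSuiS => mmiuiuiSuiS   [M → i]
mmiuiuiSuiS => mmiuiuiuuiS   [S → u]
mmiuiuiuuiS => mmiuiuiuuiu   [S → u]

S=>MS=>SuiS=>MSuiS=>mCiSuiS=>mmiSuiS=>mmiMSuiS=>mmiSuiSuiS=>mmiHuiSuiS=>mmiHMuiSuiS=>mmiSMuiSuiS=>mmiuMuiSuiS=>mmiuiuiSuiS=>mmiuiuiuuiS=>mmiuiuiuuiu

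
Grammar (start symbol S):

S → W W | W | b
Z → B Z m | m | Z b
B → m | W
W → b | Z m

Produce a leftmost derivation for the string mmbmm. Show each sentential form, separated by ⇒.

S ⇒ W ⇒ Zm ⇒ BZmm ⇒ mZmm ⇒ mZbmm ⇒ mmbmm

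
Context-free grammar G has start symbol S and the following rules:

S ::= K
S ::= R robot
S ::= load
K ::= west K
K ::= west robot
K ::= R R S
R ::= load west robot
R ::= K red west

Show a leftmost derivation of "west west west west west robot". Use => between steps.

S => K   [S ::= K]
K => west K   [K ::= west K]
west K => west west K   [K ::= west K]
west west K => west west west K   [K ::= west K]
west west west K => west west west west K   [K ::= west K]
west west west west K => west west west west west robot   [K ::= west robot]

S => K => west K => west west K => west west west K => west west west west K => west west west west west robot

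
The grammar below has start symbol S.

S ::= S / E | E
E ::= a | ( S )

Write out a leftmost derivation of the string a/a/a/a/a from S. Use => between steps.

S => S/E   [S ::= S / E]
S/E => S/E/E   [S ::= S / E]
S/E/E => S/E/E/E   [S ::= S / E]
S/E/E/E => S/E/E/E/E   [S ::= S / E]
S/E/E/E/E => E/E/E/E/E   [S ::= E]
E/E/E/E/E => a/E/E/E/E   [E ::= a]
a/E/E/E/E => a/a/E/E/E   [E ::= a]
a/a/E/E/E => a/a/a/E/E   [E ::= a]
a/a/a/E/E => a/a/a/a/E   [E ::= a]
a/a/a/a/E => a/a/a/a/a   [E ::= a]

S => S/E => S/E/E => S/E/E/E => S/E/E/E/E => E/E/E/E/E => a/E/E/E/E => a/a/E/E/E => a/a/a/E/E => a/a/a/a/E => a/a/a/a/a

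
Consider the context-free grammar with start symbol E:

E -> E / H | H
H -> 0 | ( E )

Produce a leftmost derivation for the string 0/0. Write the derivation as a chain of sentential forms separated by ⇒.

E ⇒ E/H ⇒ H/H ⇒ 0/H ⇒ 0/0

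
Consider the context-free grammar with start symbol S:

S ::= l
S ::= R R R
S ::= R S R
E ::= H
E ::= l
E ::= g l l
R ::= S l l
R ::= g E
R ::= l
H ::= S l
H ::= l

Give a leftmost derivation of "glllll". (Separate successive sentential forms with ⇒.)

S ⇒ RSR   [S ::= R S R]
RSR ⇒ gESR   [R ::= g E]
gESR ⇒ gHSR   [E ::= H]
gHSR ⇒ glSR   [H ::= l]
glSR ⇒ glRRRR   [S ::= R R R]
glRRRR ⇒ gllRRR   [R ::= l]
gllRRR ⇒ glllRR   [R ::= l]
glllRR ⇒ gllllR   [R ::= l]
gllllR ⇒ glllll   [R ::= l]

S ⇒ RSR ⇒ gESR ⇒ gHSR ⇒ glSR ⇒ glRRRR ⇒ gllRRR ⇒ glllRR ⇒ gllllR ⇒ glllll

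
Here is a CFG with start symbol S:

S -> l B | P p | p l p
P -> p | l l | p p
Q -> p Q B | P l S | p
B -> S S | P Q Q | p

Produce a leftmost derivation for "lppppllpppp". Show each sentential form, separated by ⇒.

S ⇒ lB ⇒ lPQQ ⇒ lpQQ ⇒ lppQBQ ⇒ lpppQBBQ ⇒ lppppBBQ ⇒ lppppPQQBQ ⇒ lppppllQQBQ ⇒ lppppllpQBQ ⇒ lppppllppBQ ⇒ lppppllpppQ ⇒ lppppllpppp

S ⇒ lB   [S -> l B]
lB ⇒ lPQQ   [B -> P Q Q]
lPQQ ⇒ lpQQ   [P -> p]
lpQQ ⇒ lppQBQ   [Q -> p Q B]
lppQBQ ⇒ lpppQBBQ   [Q -> p Q B]
lpppQBBQ ⇒ lppppBBQ   [Q -> p]
lppppBBQ ⇒ lppppPQQBQ   [B -> P Q Q]
lppppPQQBQ ⇒ lppppllQQBQ   [P -> l l]
lppppllQQBQ ⇒ lppppllpQBQ   [Q -> p]
lppppllpQBQ ⇒ lppppllppBQ   [Q -> p]
lppppllppBQ ⇒ lppppllpppQ   [B -> p]
lppppllpppQ ⇒ lppppllpppp   [Q -> p]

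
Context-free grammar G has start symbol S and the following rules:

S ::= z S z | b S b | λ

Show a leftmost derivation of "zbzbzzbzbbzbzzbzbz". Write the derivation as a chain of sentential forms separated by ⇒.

S ⇒ zSz ⇒ zbSbz ⇒ zbzSzbz ⇒ zbzbSbzbz ⇒ zbzbzSzbzbz ⇒ zbzbzzSzzbzbz ⇒ zbzbzzbSbzzbzbz ⇒ zbzbzzbzSzbzzbzbz ⇒ zbzbzzbzbSbzbzzbzbz ⇒ zbzbzzbzbbzbzzbzbz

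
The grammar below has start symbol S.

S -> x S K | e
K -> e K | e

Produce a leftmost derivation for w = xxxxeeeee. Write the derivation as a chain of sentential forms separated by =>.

S => xSK   [S -> x S K]
xSK => xxSKK   [S -> x S K]
xxSKK => xxxSKKK   [S -> x S K]
xxxSKKK => xxxxSKKKK   [S -> x S K]
xxxxSKKKK => xxxxeKKKK   [S -> e]
xxxxeKKKK => xxxxeeKKK   [K -> e]
xxxxeeKKK => xxxxeeeKK   [K -> e]
xxxxeeeKK => xxxxeeeeK   [K -> e]
xxxxeeeeK => xxxxeeeee   [K -> e]

S => xSK => xxSKK => xxxSKKK => xxxxSKKKK => xxxxeKKKK => xxxxeeKKK => xxxxeeeKK => xxxxeeeeK => xxxxeeeee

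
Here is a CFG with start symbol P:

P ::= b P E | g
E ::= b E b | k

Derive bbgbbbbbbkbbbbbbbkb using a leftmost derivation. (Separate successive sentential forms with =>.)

P => bPE   [P ::= b P E]
bPE => bbPEE   [P ::= b P E]
bbPEE => bbgEE   [P ::= g]
bbgEE => bbgbEbE   [E ::= b E b]
bbgbEbE => bbgbbEbbE   [E ::= b E b]
bbgbbEbbE => bbgbbbEbbbE   [E ::= b E b]
bbgbbbEbbbE => bbgbbbbEbbbbE   [E ::= b E b]
bbgbbbbEbbbbE => bbgbbbbbEbbbbbE   [E ::= b E b]
bbgbbbbbEbbbbbE => bbgbbbbbbEbbbbbbE   [E ::= b E b]
bbgbbbbbbEbbbbbbE => bbgbbbbbbkbbbbbbE   [E ::= k]
bbgbbbbbbkbbbbbbE => bbgbbbbbbkbbbbbbbEb   [E ::= b E b]
bbgbbbbbbkbbbbbbbEb => bbgbbbbbbkbbbbbbbkb   [E ::= k]

P => bPE => bbPEE => bbgEE => bbgbEbE => bbgbbEbbE => bbgbbbEbbbE => bbgbbbbEbbbbE => bbgbbbbbEbbbbbE => bbgbbbbbbEbbbbbbE => bbgbbbbbbkbbbbbbE => bbgbbbbbbkbbbbbbbEb => bbgbbbbbbkbbbbbbbkb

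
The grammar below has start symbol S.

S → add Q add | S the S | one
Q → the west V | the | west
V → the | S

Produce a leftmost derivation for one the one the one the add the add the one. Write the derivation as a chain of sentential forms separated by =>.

S => S the S => one the S => one the S the S => one the S the S the S => one the one the S the S => one the one the S the S the S => one the one the one the S the S => one the one the one the add Q add the S => one the one the one the add the add the S => one the one the one the add the add the one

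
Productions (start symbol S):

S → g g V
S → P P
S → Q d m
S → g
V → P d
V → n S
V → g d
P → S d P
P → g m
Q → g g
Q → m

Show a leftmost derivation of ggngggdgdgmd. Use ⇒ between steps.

S ⇒ ggV   [S → g g V]
ggV ⇒ ggnS   [V → n S]
ggnS ⇒ ggnggV   [S → g g V]
ggnggV ⇒ ggnggPd   [V → P d]
ggnggPd ⇒ ggnggSdPd   [P → S d P]
ggnggSdPd ⇒ ggngggdPd   [S → g]
ggngggdPd ⇒ ggngggdSdPd   [P → S d P]
ggngggdSdPd ⇒ ggngggdgdPd   [S → g]
ggngggdgdPd ⇒ ggngggdgdgmd   [P → g m]

S ⇒ ggV ⇒ ggnS ⇒ ggnggV ⇒ ggnggPd ⇒ ggnggSdPd ⇒ ggngggdPd ⇒ ggngggdSdPd ⇒ ggngggdgdPd ⇒ ggngggdgdgmd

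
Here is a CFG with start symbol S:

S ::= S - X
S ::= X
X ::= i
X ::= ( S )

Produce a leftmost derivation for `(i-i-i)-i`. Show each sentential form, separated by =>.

S => S-X => X-X => (S)-X => (S-X)-X => (S-X-X)-X => (X-X-X)-X => (i-X-X)-X => (i-i-X)-X => (i-i-i)-X => (i-i-i)-i

S => S-X   [S ::= S - X]
S-X => X-X   [S ::= X]
X-X => (S)-X   [X ::= ( S )]
(S)-X => (S-X)-X   [S ::= S - X]
(S-X)-X => (S-X-X)-X   [S ::= S - X]
(S-X-X)-X => (X-X-X)-X   [S ::= X]
(X-X-X)-X => (i-X-X)-X   [X ::= i]
(i-X-X)-X => (i-i-X)-X   [X ::= i]
(i-i-X)-X => (i-i-i)-X   [X ::= i]
(i-i-i)-X => (i-i-i)-i   [X ::= i]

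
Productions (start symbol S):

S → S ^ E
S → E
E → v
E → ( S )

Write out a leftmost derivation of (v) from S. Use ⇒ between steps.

S ⇒ E ⇒ (S) ⇒ (E) ⇒ (v)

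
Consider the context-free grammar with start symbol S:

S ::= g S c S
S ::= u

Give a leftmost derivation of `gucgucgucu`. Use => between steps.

S => gScS => gucS => gucgScS => gucgucS => gucgucgScS => gucgucgucS => gucgucgucu

S => gScS   [S ::= g S c S]
gScS => gucS   [S ::= u]
gucS => gucgScS   [S ::= g S c S]
gucgScS => gucgucS   [S ::= u]
gucgucS => gucgucgScS   [S ::= g S c S]
gucgucgScS => gucgucgucS   [S ::= u]
gucgucgucS => gucgucgucu   [S ::= u]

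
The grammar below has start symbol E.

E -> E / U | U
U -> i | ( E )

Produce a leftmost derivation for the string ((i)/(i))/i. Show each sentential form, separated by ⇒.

E ⇒ E/U   [E -> E / U]
E/U ⇒ U/U   [E -> U]
U/U ⇒ (E)/U   [U -> ( E )]
(E)/U ⇒ (E/U)/U   [E -> E / U]
(E/U)/U ⇒ (U/U)/U   [E -> U]
(U/U)/U ⇒ ((E)/U)/U   [U -> ( E )]
((E)/U)/U ⇒ ((U)/U)/U   [E -> U]
((U)/U)/U ⇒ ((i)/U)/U   [U -> i]
((i)/U)/U ⇒ ((i)/(E))/U   [U -> ( E )]
((i)/(E))/U ⇒ ((i)/(U))/U   [E -> U]
((i)/(U))/U ⇒ ((i)/(i))/U   [U -> i]
((i)/(i))/U ⇒ ((i)/(i))/i   [U -> i]

E ⇒ E/U ⇒ U/U ⇒ (E)/U ⇒ (E/U)/U ⇒ (U/U)/U ⇒ ((E)/U)/U ⇒ ((U)/U)/U ⇒ ((i)/U)/U ⇒ ((i)/(E))/U ⇒ ((i)/(U))/U ⇒ ((i)/(i))/U ⇒ ((i)/(i))/i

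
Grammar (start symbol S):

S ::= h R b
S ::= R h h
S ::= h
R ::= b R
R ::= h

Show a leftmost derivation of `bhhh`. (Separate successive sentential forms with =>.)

S => Rhh   [S ::= R h h]
Rhh => bRhh   [R ::= b R]
bRhh => bhhh   [R ::= h]

S => Rhh => bRhh => bhhh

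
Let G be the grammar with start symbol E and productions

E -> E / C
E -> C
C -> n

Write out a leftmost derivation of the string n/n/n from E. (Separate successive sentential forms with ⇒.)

E ⇒ E/C   [E -> E / C]
E/C ⇒ E/C/C   [E -> E / C]
E/C/C ⇒ C/C/C   [E -> C]
C/C/C ⇒ n/C/C   [C -> n]
n/C/C ⇒ n/n/C   [C -> n]
n/n/C ⇒ n/n/n   [C -> n]

E ⇒ E/C ⇒ E/C/C ⇒ C/C/C ⇒ n/C/C ⇒ n/n/C ⇒ n/n/n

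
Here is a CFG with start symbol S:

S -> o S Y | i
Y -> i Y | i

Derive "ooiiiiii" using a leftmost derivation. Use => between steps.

S => oSY   [S -> o S Y]
oSY => ooSYY   [S -> o S Y]
ooSYY => ooiYY   [S -> i]
ooiYY => ooiiYY   [Y -> i Y]
ooiiYY => ooiiiYY   [Y -> i Y]
ooiiiYY => ooiiiiYY   [Y -> i Y]
ooiiiiYY => ooiiiiiY   [Y -> i]
ooiiiiiY => ooiiiiii   [Y -> i]

S => oSY => ooSYY => ooiYY => ooiiYY => ooiiiYY => ooiiiiYY => ooiiiiiY => ooiiiiii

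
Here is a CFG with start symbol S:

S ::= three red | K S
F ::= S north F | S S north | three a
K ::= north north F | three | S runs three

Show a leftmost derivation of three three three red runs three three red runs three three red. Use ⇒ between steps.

S ⇒ K S ⇒ three S ⇒ three K S ⇒ three three S ⇒ three three K S ⇒ three three S runs three S ⇒ three three three red runs three S ⇒ three three three red runs three K S ⇒ three three three red runs three S runs three S ⇒ three three three red runs three three red runs three S ⇒ three three three red runs three three red runs three three red

S ⇒ K S   [S ::= K S]
K S ⇒ three S   [K ::= three]
three S ⇒ three K S   [S ::= K S]
three K S ⇒ three three S   [K ::= three]
three three S ⇒ three three K S   [S ::= K S]
three three K S ⇒ three three S runs three S   [K ::= S runs three]
three three S runs three S ⇒ three three three red runs three S   [S ::= three red]
three three three red runs three S ⇒ three three three red runs three K S   [S ::= K S]
three three three red runs three K S ⇒ three three three red runs three S runs three S   [K ::= S runs three]
three three three red runs three S runs three S ⇒ three three three red runs three three red runs three S   [S ::= three red]
three three three red runs three three red runs three S ⇒ three three three red runs three three red runs three three red   [S ::= three red]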